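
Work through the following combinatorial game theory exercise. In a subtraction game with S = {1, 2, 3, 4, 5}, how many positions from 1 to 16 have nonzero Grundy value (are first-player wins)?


Subtraction set S = {1, 2, 3, 4, 5}, so G(n) = n mod 6.
G(n) = 0 when n is a multiple of 6.
Multiples of 6 in [1, 16]: 2
N-positions (nonzero Grundy) = 16 - 2 = 14

14


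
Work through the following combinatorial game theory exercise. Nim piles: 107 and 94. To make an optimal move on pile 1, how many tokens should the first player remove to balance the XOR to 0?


Piles: 107 and 94
Current XOR: 107 XOR 94 = 53 (non-zero, so this is an N-position).
To make the XOR zero, we need to find a move that balances the piles.
For pile 1 (size 107): target = 107 XOR 53 = 94
We reduce pile 1 from 107 to 94.
Tokens removed: 107 - 94 = 13
Verification: 94 XOR 94 = 0

13


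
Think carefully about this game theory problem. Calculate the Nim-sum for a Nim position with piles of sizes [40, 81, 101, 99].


We need the XOR (exclusive or) of all pile sizes.
After XOR-ing pile 1 (size 40): 0 XOR 40 = 40
After XOR-ing pile 2 (size 81): 40 XOR 81 = 121
After XOR-ing pile 3 (size 101): 121 XOR 101 = 28
After XOR-ing pile 4 (size 99): 28 XOR 99 = 127
The Nim-value of this position is 127.

127


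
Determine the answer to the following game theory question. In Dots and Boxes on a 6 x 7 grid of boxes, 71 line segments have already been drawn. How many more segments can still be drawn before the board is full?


Grid: 6 x 7 boxes, i.e. 7 rows and 8 columns of dots.
Horizontal edges: (rows + 1) * cols = 7 * 7 = 49
Vertical edges: rows * (cols + 1) = 6 * 8 = 48
Total edges: 49 + 48 = 97
Edges drawn: 71
Remaining: 97 - 71 = 26

26


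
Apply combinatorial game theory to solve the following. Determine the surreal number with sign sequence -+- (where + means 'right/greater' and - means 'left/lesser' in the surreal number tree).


Sign expansion: -+-
Rule: track bounds (lo, hi), initially (-inf, +inf). On '+', the current value becomes lo and we move to the simplest number in (value, hi): value + 1 if hi = +inf, otherwise the midpoint (value + hi)/2. On '-', the current value becomes hi and we move to value - 1 if lo = -inf, otherwise the midpoint (lo + value)/2.
Start at 0.
Step 1: sign = -, move left. Bounds: (-inf, 0). Value = -1
Step 2: sign = +, move right. Bounds: (-1, 0). Value = -1/2
Step 3: sign = -, move left. Bounds: (-1, -1/2). Value = -3/4
The surreal number with sign expansion -+- is -3/4.

-3/4


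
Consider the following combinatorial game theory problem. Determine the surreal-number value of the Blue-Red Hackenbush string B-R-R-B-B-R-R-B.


Edges (from ground): B-R-R-B-B-R-R-B
By Berlekamp's sign-expansion rule, a Blue-Red Hackenbush stalk has the value of the surreal number whose sign sequence is the edge sequence with B -> + and R -> -.
Sign sequence: +--++--+
Trace the sign expansion in the surreal number tree, starting from 0:
Edge 1: B (sign +) -> bounds (0, +inf), value = 1
Edge 2: R (sign -) -> bounds (0, 1), value = 1/2
Edge 3: R (sign -) -> bounds (0, 1/2), value = 1/4
Edge 4: B (sign +) -> bounds (1/4, 1/2), value = 3/8
Edge 5: B (sign +) -> bounds (3/8, 1/2), value = 7/16
Edge 6: R (sign -) -> bounds (3/8, 7/16), value = 13/32
Edge 7: R (sign -) -> bounds (3/8, 13/32), value = 25/64
Edge 8: B (sign +) -> bounds (25/64, 13/32), value = 51/128
Game value = 51/128

51/128


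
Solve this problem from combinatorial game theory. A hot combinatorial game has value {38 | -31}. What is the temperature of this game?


The game is {38 | -31}, a switch {a | b} with numbers a > b.
Cooling {a | b} by t gives {a - t | b + t}, which stops being hot when a - t = b + t, i.e. at t = (a - b)/2. So the temperature of a switch is (a - b)/2.
Temperature = (Left option - Right option) / 2
= (38 - (-31)) / 2
= 69 / 2
= 69/2

69/2


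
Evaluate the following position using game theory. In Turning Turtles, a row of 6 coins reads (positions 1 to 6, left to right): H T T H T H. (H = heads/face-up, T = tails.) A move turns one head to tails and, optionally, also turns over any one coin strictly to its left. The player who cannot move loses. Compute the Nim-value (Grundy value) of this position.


Coins: H T T H T H
Key fact: a single head at position k behaves exactly like a Nim heap of size k (turning it to T and optionally flipping a coin at j < k corresponds to moving the heap from k to j, or to 0), and heads combine as a disjunctive sum (two heads at the same place would cancel, matching j XOR j = 0). So the Nim-value is the XOR of the 1-indexed positions of the heads.
Face-up positions (1-indexed): [1, 4, 6]
XOR 0 with 1: 0 XOR 1 = 1
XOR 1 with 4: 1 XOR 4 = 5
XOR 5 with 6: 5 XOR 6 = 3
Nim-value = 3

3


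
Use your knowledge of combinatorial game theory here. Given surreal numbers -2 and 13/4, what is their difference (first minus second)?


x = -2, y = 13/4
Converting to common denominator: 4
x = -8/4, y = 13/4
x - y = -2 - 13/4 = -21/4

-21/4


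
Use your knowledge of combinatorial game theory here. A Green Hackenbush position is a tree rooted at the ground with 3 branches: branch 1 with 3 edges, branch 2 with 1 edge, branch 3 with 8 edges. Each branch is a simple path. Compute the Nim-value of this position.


The tree has 3 branches from the ground vertex.
In Green Hackenbush, the Nim-value of a simple path of length k is k.
Branch 1: length 3, Nim-value = 3
Branch 2: length 1, Nim-value = 1
Branch 3: length 8, Nim-value = 8
Total Nim-value = XOR of all branch values:
0 XOR 3 = 3
3 XOR 1 = 2
2 XOR 8 = 10
Nim-value of the tree = 10

10


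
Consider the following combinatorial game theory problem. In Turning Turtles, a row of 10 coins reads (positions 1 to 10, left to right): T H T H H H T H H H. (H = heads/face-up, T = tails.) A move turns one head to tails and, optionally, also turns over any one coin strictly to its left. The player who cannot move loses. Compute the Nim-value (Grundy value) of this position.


Coins: T H T H H H T H H H
Key fact: a single head at position k behaves exactly like a Nim heap of size k (turning it to T and optionally flipping a coin at j < k corresponds to moving the heap from k to j, or to 0), and heads combine as a disjunctive sum (two heads at the same place would cancel, matching j XOR j = 0). So the Nim-value is the XOR of the 1-indexed positions of the heads.
Face-up positions (1-indexed): [2, 4, 5, 6, 8, 9, 10]
XOR 0 with 2: 0 XOR 2 = 2
XOR 2 with 4: 2 XOR 4 = 6
XOR 6 with 5: 6 XOR 5 = 3
XOR 3 with 6: 3 XOR 6 = 5
XOR 5 with 8: 5 XOR 8 = 13
XOR 13 with 9: 13 XOR 9 = 4
XOR 4 with 10: 4 XOR 10 = 14
Nim-value = 14

14


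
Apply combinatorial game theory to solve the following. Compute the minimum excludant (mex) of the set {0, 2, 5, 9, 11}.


Set = {0, 2, 5, 9, 11}
0 is in the set.
1 is NOT in the set. This is the mex.
mex = 1

1


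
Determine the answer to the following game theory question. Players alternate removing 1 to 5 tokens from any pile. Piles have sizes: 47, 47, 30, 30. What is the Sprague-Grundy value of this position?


Subtraction set: {1, 2, 3, 4, 5}
For this subtraction set, G(n) = n mod 6 (period = max + 1 = 6).
Pile 1 (size 47): G(47) = 47 mod 6 = 5
Pile 2 (size 47): G(47) = 47 mod 6 = 5
Pile 3 (size 30): G(30) = 30 mod 6 = 0
Pile 4 (size 30): G(30) = 30 mod 6 = 0
Total Grundy value = XOR of all: 5 XOR 5 XOR 0 XOR 0 = 0

0


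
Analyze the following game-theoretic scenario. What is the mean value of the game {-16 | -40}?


Game = {-16 | -40}, a switch {a | b} with numbers a > b.
Its thermograph has left wall a - t and right wall b + t, which meet at t = (a - b)/2, where both equal (a + b)/2. So the mast (mean value) is at (a + b)/2.
Mean = (-16 + (-40))/2 = -56/2 = -28

-28


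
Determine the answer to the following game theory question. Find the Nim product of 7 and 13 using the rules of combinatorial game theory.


Nim multiplication is bilinear over XOR: (u XOR v) * w = (u*w) XOR (v*w).
So we split each operand into its bit components and XOR the pairwise Nim products.
7 = 1 + 2 + 4 (as XOR of powers of 2).
13 = 1 + 4 + 8 (as XOR of powers of 2).
Using the standard Nim-product table on single bits:
  2*2 = 3,   2*4 = 8,   2*8 = 12,
  4*4 = 6,   4*8 = 11,  8*8 = 13,
and  1*x = x (identity), k*l = l*k (commutative).
Pairwise Nim products:
  1 * 1 = 1
  1 * 4 = 4
  1 * 8 = 8
  2 * 1 = 2
  2 * 4 = 8
  2 * 8 = 12
  4 * 1 = 4
  4 * 4 = 6
  4 * 8 = 11
XOR them: 1 XOR 4 XOR 8 XOR 2 XOR 8 XOR 12 XOR 4 XOR 6 XOR 11 = 2.
Result: 7 * 13 = 2 (in Nim).

2


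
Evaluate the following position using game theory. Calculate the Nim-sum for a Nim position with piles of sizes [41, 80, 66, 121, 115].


We need the XOR (exclusive or) of all pile sizes.
After XOR-ing pile 1 (size 41): 0 XOR 41 = 41
After XOR-ing pile 2 (size 80): 41 XOR 80 = 121
After XOR-ing pile 3 (size 66): 121 XOR 66 = 59
After XOR-ing pile 4 (size 121): 59 XOR 121 = 66
After XOR-ing pile 5 (size 115): 66 XOR 115 = 49
The Nim-value of this position is 49.

49


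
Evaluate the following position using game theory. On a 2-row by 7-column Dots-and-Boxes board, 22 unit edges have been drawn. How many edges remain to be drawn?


Grid: 2 x 7 boxes, i.e. 3 rows and 8 columns of dots.
Horizontal edges: (rows + 1) * cols = 3 * 7 = 21
Vertical edges: rows * (cols + 1) = 2 * 8 = 16
Total edges: 21 + 16 = 37
Edges drawn: 22
Remaining: 37 - 22 = 15

15


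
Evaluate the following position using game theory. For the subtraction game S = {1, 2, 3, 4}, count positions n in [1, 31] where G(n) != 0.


Subtraction set S = {1, 2, 3, 4}, so G(n) = n mod 5.
G(n) = 0 when n is a multiple of 5.
Multiples of 5 in [1, 31]: 6
N-positions (nonzero Grundy) = 31 - 6 = 25

25


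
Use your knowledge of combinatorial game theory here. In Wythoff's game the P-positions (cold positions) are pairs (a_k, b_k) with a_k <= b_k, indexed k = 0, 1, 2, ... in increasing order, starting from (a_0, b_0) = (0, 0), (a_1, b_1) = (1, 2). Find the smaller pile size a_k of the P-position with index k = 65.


By Wythoff's theorem, a_k = floor(k * phi) and b_k = floor(k * phi^2) = a_k + k, where phi = (1 + sqrt(5))/2 is the golden ratio.
phi = (1 + sqrt(5))/2 = 1.618034
k = 65
k * phi = 65 * 1.618034 = 105.172209
a_65 = floor(k * phi) = 105

105


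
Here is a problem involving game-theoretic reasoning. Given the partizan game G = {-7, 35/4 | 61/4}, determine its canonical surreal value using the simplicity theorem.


Left options: {-7, 35/4}, max = 35/4
Right options: {61/4}, min = 61/4
All options are numbers and max(Left) < min(Right), so by the simplicity theorem the value is the simplest (earliest-born) number strictly between 35/4 and 61/4.
Integers 9 through 15 all lie strictly between 35/4 and 61/4.
Among integers, the simplest (lowest birthday = smallest |n|; 0 is born on day 0, +-n on day n) is 9.
No non-integer in the interval can be simpler: if x is a non-integer in the interval, then floor(x) or ceil(x) also lies in the interval (the interval contains an integer), and both are proper prefixes of x's sign expansion, i.e. born earlier. So the game value is 9.
Game value = 9

9


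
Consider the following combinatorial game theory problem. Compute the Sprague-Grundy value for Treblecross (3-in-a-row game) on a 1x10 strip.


Treblecross: place X on empty cells; 3-in-a-row wins.
Playing within two cells of an existing X lets the opponent win at once, so sensible play treats the cells i-2..i+2 around each X as dead. The player left with no safe cell loses, so this is a normal-play take-away game on strips of safe cells.
Placing X at cell i (0-indexed) of a strip of k safe cells leaves independent strips of sizes max(0, i-2) and max(0, k-i-3). Hence G(k) = mex{ G(max(0,i-2)) XOR G(max(0,k-i-3)) : 0 <= i < k }, with G(0) = 0.
G(1): splits (0,0):0^0=0 -> mex({0}) = 1
G(2): splits (0,0):0^0=0 -> mex({0}) = 1
G(3): splits (0,0):0^0=0 -> mex({0}) = 1
G(4): splits (0,1):0^1=1 (0,0):0^0=0 -> mex({0, 1}) = 2
G(5): splits (0,2):0^1=1 (0,1):0^1=1 (0,0):0^0=0 -> mex({0, 1}) = 2
G(6) = mex({1}) = 0
G(7) = mex({0, 1, 2}) = 3
G(8) = mex({0, 1, 2}) = 3
G(9) = mex({0, 2}) = 1
G(10) = mex({0, 2, 3}) = 1
Therefore G(10) = 1.

1


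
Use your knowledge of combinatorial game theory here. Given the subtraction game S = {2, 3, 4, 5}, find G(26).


The subtraction set is S = {2, 3, 4, 5}.
G(k) = mex{ G(k - s) : s in S, s <= k }. We compute iteratively: G(0) = 0.
G(1) = mex({}) = 0
G(2) = mex({0}) = 1
G(3) = mex({0}) = 1
G(4) = mex({0, 1}) = 2
G(5) = mex({0, 1}) = 2
G(6) = mex({0, 1, 2}) = 3
G(7) = mex({1, 2}) = 0
G(8) = mex({1, 2, 3}) = 0
G(9) = mex({0, 2, 3}) = 1
G(10) = mex({0, 2, 3}) = 1
G(11) = mex({0, 1, 3}) = 2
Observe that G(7)..G(11) = 0, 0, 1, 1, 2 repeats G(0)..G(4) = 0, 0, 1, 1, 2.
For k >= max(S) = 5, G(k) is determined by the previous 5 values G(k-5)..G(k-1); a window of 5 consecutive values has recurred shifted by 7, so by induction G(k + 7) = G(k) for all k >= 0: the sequence is periodic from the start with period 7.
One period: G(0..6) = 0, 0, 1, 1, 2, 2, 3.
26 mod 7 = 5, so G(26) = G(5) = 2.

2


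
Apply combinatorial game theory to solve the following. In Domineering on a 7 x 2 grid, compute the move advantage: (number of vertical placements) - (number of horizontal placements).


Board is 7 x 2 (rows x cols).
Left (vertical) placements: (rows-1) * cols = 6 * 2 = 12
Right (horizontal) placements: rows * (cols-1) = 7 * 1 = 7
Advantage = Left - Right = 12 - 7 = 5

5


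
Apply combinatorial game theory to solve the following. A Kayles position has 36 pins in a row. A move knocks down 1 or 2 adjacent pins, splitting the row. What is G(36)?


Kayles: a move removes 1 or 2 adjacent pins from a contiguous row.
Removing pins from a row of k leaves two independent rows (a, b) with a + b = k - 1 (one pin) or a + b = k - 2 (two pins); an end removal gives a = 0.
By Sprague-Grundy, G(k) = mex{ G(a) XOR G(b) } over all these splits. G(0) = 0.
G(1): splits (0,0):0^0=0 -> mex({0}) = 1
G(2): splits (0,1):0^1=1 (0,0):0^0=0 -> mex({0, 1}) = 2
G(3): splits (0,2):0^2=2 (1,1):1^1=0 (0,1):0^1=1 -> mex({0, 1, 2}) = 3
G(4): splits (0,3):0^3=3 (1,2):1^2=3 (0,2):0^2=2 (1,1):1^1=0 -> mex({0, 2, 3}) = 1
G(5): splits (0,4):0^1=1 (1,3):1^3=2 (2,2):2^2=0 (0,3):0^3=3 (1,2):1^2=3 -> mex({0, 1, 2, 3}) = 4
G(6) = mex({0, 1, 2, 4}) = 3
G(7) = mex({0, 1, 3, 4, 5}) = 2
G(8) = mex({0, 2, 3, 5, 6}) = 1
G(9) = mex({0, 1, 2, 3, 6, 7}) = 4
G(10) = mex({0, 1, 3, 4, 5, 7}) = 2
G(11) = mex({0, 1, 2, 3, 4, 5}) = 6
G(12) = mex({0, 1, 2, 3, 5, 6, 7}) = 4
G(13) = mex({0, 2, 3, 4, 6, 7}) = 1
G(14) = mex({0, 1, 4, 5, 6, 7}) = 2
G(15) = mex({0, 1, 2, 3, 4, 5, 6}) = 7
G(16) = mex({0, 2, 3, 5, 6, 7}) = 1
G(17) = mex({0, 1, 2, 3, 5, 6, 7}) = 4
G(18) = mex({0, 1, 2, 4, 5, 6}) = 3
G(19) = mex({0, 1, 3, 4, 5, 7}) = 2
G(20) = mex({0, 2, 3, 4, 5, 6, 7}) = 1
G(21) = mex({0, 1, 2, 3, 5, 6, 7}) = 4
G(22) = mex({0, 1, 2, 3, 4, 5, 7}) = 6
G(23) = mex({0, 1, 2, 3, 4, 5, 6}) = 7
G(24) = mex({0, 1, 2, 3, 5, 6, 7}) = 4
G(25) = mex({0, 2, 3, 4, 6, 7}) = 1
G(26) = mex({0, 1, 3, 4, 5, 6, 7}) = 2
G(27) = mex({0, 1, 2, 3, 4, 5, 6, 7}) = 8
G(28) = mex({0, 1, 2, 3, 4, 6, 7, 8}) = 5
G(29) = mex({0, 1, 2, 3, 5, 6, 7, 8, 9}) = 4
G(30) = mex({0, 1, 2, 3, 4, 5, 6, 9, 10}) = 7
G(31) = mex({0, 1, 3, 4, 5, 7, 10, 11}) = 2
G(32) = mex({0, 2, 3, 4, 5, 6, 7, 9, 11}) = 1
G(33) = mex({0, 1, 2, 3, 4, 5, 6, 7, 9, 12}) = 8
G(34) = mex({0, 1, 2, 3, 4, 5, 7, 8, 11, 12}) = 6
G(35) = mex({0, 1, 2, 3, 4, 5, 6, 8, 9, 10, 11}) = 7
G(36) = mex({0, 1, 2, 3, 5, 6, 7, 9, 10}) = 4
Therefore G(36) = 4.

4


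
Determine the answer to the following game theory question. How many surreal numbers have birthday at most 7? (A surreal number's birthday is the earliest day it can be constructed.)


Day 0: {|} = 0 is born. Count = 1.
Day n: the number of surreal numbers born by day n is 2^(n+1) - 1.
By day 0: 2^1 - 1 = 1
By day 1: 2^2 - 1 = 3
By day 2: 2^3 - 1 = 7
By day 3: 2^4 - 1 = 15
By day 4: 2^5 - 1 = 31
By day 5: 2^6 - 1 = 63
By day 6: 2^7 - 1 = 127
By day 7: 2^8 - 1 = 255
By day 7: 255 surreal numbers.

255


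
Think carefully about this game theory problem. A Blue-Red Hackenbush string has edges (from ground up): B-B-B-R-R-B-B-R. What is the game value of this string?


Edges (from ground): B-B-B-R-R-B-B-R
By Berlekamp's sign-expansion rule, a Blue-Red Hackenbush stalk has the value of the surreal number whose sign sequence is the edge sequence with B -> + and R -> -.
Sign sequence: +++--++-
Trace the sign expansion in the surreal number tree, starting from 0:
Edge 1: B (sign +) -> bounds (0, +inf), value = 1
Edge 2: B (sign +) -> bounds (1, +inf), value = 2
Edge 3: B (sign +) -> bounds (2, +inf), value = 3
Edge 4: R (sign -) -> bounds (2, 3), value = 5/2
Edge 5: R (sign -) -> bounds (2, 5/2), value = 9/4
Edge 6: B (sign +) -> bounds (9/4, 5/2), value = 19/8
Edge 7: B (sign +) -> bounds (19/8, 5/2), value = 39/16
Edge 8: R (sign -) -> bounds (19/8, 39/16), value = 77/32
Game value = 77/32

77/32


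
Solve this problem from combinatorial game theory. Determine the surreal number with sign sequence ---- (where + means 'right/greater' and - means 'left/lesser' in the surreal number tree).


Sign expansion: ----
Rule: track bounds (lo, hi), initially (-inf, +inf). On '+', the current value becomes lo and we move to the simplest number in (value, hi): value + 1 if hi = +inf, otherwise the midpoint (value + hi)/2. On '-', the current value becomes hi and we move to value - 1 if lo = -inf, otherwise the midpoint (lo + value)/2.
Start at 0.
Step 1: sign = -, move left. Bounds: (-inf, 0). Value = -1
Step 2: sign = -, move left. Bounds: (-inf, -1). Value = -2
Step 3: sign = -, move left. Bounds: (-inf, -2). Value = -3
Step 4: sign = -, move left. Bounds: (-inf, -3). Value = -4
The surreal number with sign expansion ---- is -4.

-4


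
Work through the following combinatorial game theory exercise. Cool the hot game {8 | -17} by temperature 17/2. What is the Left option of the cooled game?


Original game: {8 | -17} (a switch {a | b} with a > b).
Cooling by t (for t below the temperature (a - b)/2 = 25/2) taxes each move by t: {a | b} cooled by t is {a - t | b + t}.
Cooling amount: t = 17/2
Cooled Left option: 8 - 17/2 = -1/2
Cooled Right option: -17 + 17/2 = -17/2
Cooled game: {-1/2 | -17/2}
Left option = -1/2

-1/2


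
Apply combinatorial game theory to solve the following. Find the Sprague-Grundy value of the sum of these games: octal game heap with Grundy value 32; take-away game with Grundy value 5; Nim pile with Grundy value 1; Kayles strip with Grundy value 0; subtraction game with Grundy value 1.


By the Sprague-Grundy theorem, the Grundy value of a sum of games is the XOR of individual Grundy values.
octal game heap: Grundy value = 32. Running XOR: 0 XOR 32 = 32
take-away game: Grundy value = 5. Running XOR: 32 XOR 5 = 37
Nim pile: Grundy value = 1. Running XOR: 37 XOR 1 = 36
Kayles strip: Grundy value = 0. Running XOR: 36 XOR 0 = 36
subtraction game: Grundy value = 1. Running XOR: 36 XOR 1 = 37
The combined Grundy value is 37.

37


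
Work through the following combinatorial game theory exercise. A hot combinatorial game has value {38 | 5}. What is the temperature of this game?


The game is {38 | 5}, a switch {a | b} with numbers a > b.
Cooling {a | b} by t gives {a - t | b + t}, which stops being hot when a - t = b + t, i.e. at t = (a - b)/2. So the temperature of a switch is (a - b)/2.
Temperature = (Left option - Right option) / 2
= (38 - (5)) / 2
= 33 / 2
= 33/2

33/2


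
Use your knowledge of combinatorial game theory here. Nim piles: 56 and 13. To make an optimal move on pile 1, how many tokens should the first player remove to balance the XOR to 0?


Piles: 56 and 13
Current XOR: 56 XOR 13 = 53 (non-zero, so this is an N-position).
To make the XOR zero, we need to find a move that balances the piles.
For pile 1 (size 56): target = 56 XOR 53 = 13
We reduce pile 1 from 56 to 13.
Tokens removed: 56 - 13 = 43
Verification: 13 XOR 13 = 0

43


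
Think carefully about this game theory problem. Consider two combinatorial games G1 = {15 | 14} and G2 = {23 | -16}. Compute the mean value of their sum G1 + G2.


G1 = {15 | 14}, G2 = {23 | -16}
Each is a switch {a | b} with numbers a > b; its mean value is (a + b)/2, and mean value is additive over game sums: m(G1 + G2) = m(G1) + m(G2).
Mean of G1 = (15 + (14))/2 = 29/2 = 29/2
Mean of G2 = (23 + (-16))/2 = 7/2 = 7/2
Mean of G1 + G2 = 29/2 + 7/2 = 18

18


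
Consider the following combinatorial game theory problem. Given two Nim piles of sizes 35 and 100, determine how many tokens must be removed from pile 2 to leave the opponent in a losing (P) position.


Piles: 35 and 100
Current XOR: 35 XOR 100 = 71 (non-zero, so this is an N-position).
To make the XOR zero, we need to find a move that balances the piles.
For pile 2 (size 100): target = 100 XOR 71 = 35
We reduce pile 2 from 100 to 35.
Tokens removed: 100 - 35 = 65
Verification: 35 XOR 35 = 0

65


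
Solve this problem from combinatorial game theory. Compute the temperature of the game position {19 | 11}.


The game is {19 | 11}, a switch {a | b} with numbers a > b.
Cooling {a | b} by t gives {a - t | b + t}, which stops being hot when a - t = b + t, i.e. at t = (a - b)/2. So the temperature of a switch is (a - b)/2.
Temperature = (Left option - Right option) / 2
= (19 - (11)) / 2
= 8 / 2
= 4

4


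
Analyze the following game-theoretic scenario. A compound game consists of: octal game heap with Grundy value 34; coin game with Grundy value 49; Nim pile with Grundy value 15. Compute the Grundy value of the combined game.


By the Sprague-Grundy theorem, the Grundy value of a sum of games is the XOR of individual Grundy values.
octal game heap: Grundy value = 34. Running XOR: 0 XOR 34 = 34
coin game: Grundy value = 49. Running XOR: 34 XOR 49 = 19
Nim pile: Grundy value = 15. Running XOR: 19 XOR 15 = 28
The combined Grundy value is 28.

28


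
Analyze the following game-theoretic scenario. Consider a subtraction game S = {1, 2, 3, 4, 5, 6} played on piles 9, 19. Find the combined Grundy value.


Subtraction set: {1, 2, 3, 4, 5, 6}
For this subtraction set, G(n) = n mod 7 (period = max + 1 = 7).
Pile 1 (size 9): G(9) = 9 mod 7 = 2
Pile 2 (size 19): G(19) = 19 mod 7 = 5
Total Grundy value = XOR of all: 2 XOR 5 = 7

7


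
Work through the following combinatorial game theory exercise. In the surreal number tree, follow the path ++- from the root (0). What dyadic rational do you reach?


Sign expansion: ++-
Rule: track bounds (lo, hi), initially (-inf, +inf). On '+', the current value becomes lo and we move to the simplest number in (value, hi): value + 1 if hi = +inf, otherwise the midpoint (value + hi)/2. On '-', the current value becomes hi and we move to value - 1 if lo = -inf, otherwise the midpoint (lo + value)/2.
Start at 0.
Step 1: sign = +, move right. Bounds: (0, +inf). Value = 1
Step 2: sign = +, move right. Bounds: (1, +inf). Value = 2
Step 3: sign = -, move left. Bounds: (1, 2). Value = 3/2
The surreal number with sign expansion ++- is 3/2.

3/2


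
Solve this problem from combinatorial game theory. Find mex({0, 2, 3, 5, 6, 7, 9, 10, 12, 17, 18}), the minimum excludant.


Set = {0, 2, 3, 5, 6, 7, 9, 10, 12, 17, 18}
0 is in the set.
1 is NOT in the set. This is the mex.
mex = 1

1


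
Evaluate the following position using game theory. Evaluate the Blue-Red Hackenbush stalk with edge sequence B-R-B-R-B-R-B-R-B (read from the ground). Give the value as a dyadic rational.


Edges (from ground): B-R-B-R-B-R-B-R-B
By Berlekamp's sign-expansion rule, a Blue-Red Hackenbush stalk has the value of the surreal number whose sign sequence is the edge sequence with B -> + and R -> -.
Sign sequence: +-+-+-+-+
Trace the sign expansion in the surreal number tree, starting from 0:
Edge 1: B (sign +) -> bounds (0, +inf), value = 1
Edge 2: R (sign -) -> bounds (0, 1), value = 1/2
Edge 3: B (sign +) -> bounds (1/2, 1), value = 3/4
Edge 4: R (sign -) -> bounds (1/2, 3/4), value = 5/8
Edge 5: B (sign +) -> bounds (5/8, 3/4), value = 11/16
Edge 6: R (sign -) -> bounds (5/8, 11/16), value = 21/32
Edge 7: B (sign +) -> bounds (21/32, 11/16), value = 43/64
Edge 8: R (sign -) -> bounds (21/32, 43/64), value = 85/128
Edge 9: B (sign +) -> bounds (85/128, 43/64), value = 171/256
Game value = 171/256

171/256


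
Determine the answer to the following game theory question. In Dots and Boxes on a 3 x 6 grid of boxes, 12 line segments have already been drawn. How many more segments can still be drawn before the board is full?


Grid: 3 x 6 boxes, i.e. 4 rows and 7 columns of dots.
Horizontal edges: (rows + 1) * cols = 4 * 6 = 24
Vertical edges: rows * (cols + 1) = 3 * 7 = 21
Total edges: 24 + 21 = 45
Edges drawn: 12
Remaining: 45 - 12 = 33

33


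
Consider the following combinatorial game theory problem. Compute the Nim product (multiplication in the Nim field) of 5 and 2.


Nim multiplication is bilinear over XOR: (u XOR v) * w = (u*w) XOR (v*w).
So we split each operand into its bit components and XOR the pairwise Nim products.
5 = 1 + 4 (as XOR of powers of 2).
2 = 2 (as XOR of powers of 2).
Using the standard Nim-product table on single bits:
  2*2 = 3,   2*4 = 8,   2*8 = 12,
  4*4 = 6,   4*8 = 11,  8*8 = 13,
and  1*x = x (identity), k*l = l*k (commutative).
Pairwise Nim products:
  1 * 2 = 2
  4 * 2 = 8
XOR them: 2 XOR 8 = 10.
Result: 5 * 2 = 10 (in Nim).

10


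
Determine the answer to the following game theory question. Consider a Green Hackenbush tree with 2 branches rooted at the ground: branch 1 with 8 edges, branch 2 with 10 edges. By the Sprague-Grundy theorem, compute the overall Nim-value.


The tree has 2 branches from the ground vertex.
In Green Hackenbush, the Nim-value of a simple path of length k is k.
Branch 1: length 8, Nim-value = 8
Branch 2: length 10, Nim-value = 10
Total Nim-value = XOR of all branch values:
0 XOR 8 = 8
8 XOR 10 = 2
Nim-value of the tree = 2

2


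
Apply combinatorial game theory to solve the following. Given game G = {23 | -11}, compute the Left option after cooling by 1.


Original game: {23 | -11} (a switch {a | b} with a > b).
Cooling by t (for t below the temperature (a - b)/2 = 17) taxes each move by t: {a | b} cooled by t is {a - t | b + t}.
Cooling amount: t = 1
Cooled Left option: 23 - 1 = 22
Cooled Right option: -11 + 1 = -10
Cooled game: {22 | -10}
Left option = 22

22


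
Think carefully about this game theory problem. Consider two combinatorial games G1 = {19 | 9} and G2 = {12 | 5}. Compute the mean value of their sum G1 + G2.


G1 = {19 | 9}, G2 = {12 | 5}
Each is a switch {a | b} with numbers a > b; its mean value is (a + b)/2, and mean value is additive over game sums: m(G1 + G2) = m(G1) + m(G2).
Mean of G1 = (19 + (9))/2 = 28/2 = 14
Mean of G2 = (12 + (5))/2 = 17/2 = 17/2
Mean of G1 + G2 = 14 + 17/2 = 45/2

45/2


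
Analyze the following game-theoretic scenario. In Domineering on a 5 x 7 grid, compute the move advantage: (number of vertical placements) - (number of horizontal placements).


Board is 5 x 7 (rows x cols).
Left (vertical) placements: (rows-1) * cols = 4 * 7 = 28
Right (horizontal) placements: rows * (cols-1) = 5 * 6 = 30
Advantage = Left - Right = 28 - 30 = -2

-2


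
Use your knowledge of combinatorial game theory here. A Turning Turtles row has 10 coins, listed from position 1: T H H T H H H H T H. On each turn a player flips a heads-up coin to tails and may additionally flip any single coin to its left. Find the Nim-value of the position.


Coins: T H H T H H H H T H
Key fact: a single head at position k behaves exactly like a Nim heap of size k (turning it to T and optionally flipping a coin at j < k corresponds to moving the heap from k to j, or to 0), and heads combine as a disjunctive sum (two heads at the same place would cancel, matching j XOR j = 0). So the Nim-value is the XOR of the 1-indexed positions of the heads.
Face-up positions (1-indexed): [2, 3, 5, 6, 7, 8, 10]
XOR 0 with 2: 0 XOR 2 = 2
XOR 2 with 3: 2 XOR 3 = 1
XOR 1 with 5: 1 XOR 5 = 4
XOR 4 with 6: 4 XOR 6 = 2
XOR 2 with 7: 2 XOR 7 = 5
XOR 5 with 8: 5 XOR 8 = 13
XOR 13 with 10: 13 XOR 10 = 7
Nim-value = 7

7


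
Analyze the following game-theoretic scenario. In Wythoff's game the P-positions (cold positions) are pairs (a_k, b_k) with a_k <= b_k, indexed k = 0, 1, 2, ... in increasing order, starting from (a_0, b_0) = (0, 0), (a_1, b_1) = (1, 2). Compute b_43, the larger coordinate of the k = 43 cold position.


By Wythoff's theorem, a_k = floor(k * phi) and b_k = floor(k * phi^2) = a_k + k, where phi = (1 + sqrt(5))/2 is the golden ratio.
phi = (1 + sqrt(5))/2 = 1.618034
phi^2 = phi + 1 = 2.618034
k = 43
k * phi^2 = 43 * 2.618034 = 112.575462
b_43 = floor(k * phi^2) = 112 (check: a_43 + k = 69 + 43 = 112)

112


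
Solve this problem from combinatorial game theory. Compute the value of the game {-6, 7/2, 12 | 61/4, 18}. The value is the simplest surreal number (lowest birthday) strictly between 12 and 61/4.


Left options: {-6, 7/2, 12}, max = 12
Right options: {61/4, 18}, min = 61/4
All options are numbers and max(Left) < min(Right), so by the simplicity theorem the value is the simplest (earliest-born) number strictly between 12 and 61/4.
Integers 13 through 15 all lie strictly between 12 and 61/4.
Among integers, the simplest (lowest birthday = smallest |n|; 0 is born on day 0, +-n on day n) is 13.
No non-integer in the interval can be simpler: if x is a non-integer in the interval, then floor(x) or ceil(x) also lies in the interval (the interval contains an integer), and both are proper prefixes of x's sign expansion, i.e. born earlier. So the game value is 13.
Game value = 13

13


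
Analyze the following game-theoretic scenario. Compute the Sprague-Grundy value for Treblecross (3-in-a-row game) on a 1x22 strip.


Treblecross: place X on empty cells; 3-in-a-row wins.
Playing within two cells of an existing X lets the opponent win at once, so sensible play treats the cells i-2..i+2 around each X as dead. The player left with no safe cell loses, so this is a normal-play take-away game on strips of safe cells.
Placing X at cell i (0-indexed) of a strip of k safe cells leaves independent strips of sizes max(0, i-2) and max(0, k-i-3). Hence G(k) = mex{ G(max(0,i-2)) XOR G(max(0,k-i-3)) : 0 <= i < k }, with G(0) = 0.
G(1): splits (0,0):0^0=0 -> mex({0}) = 1
G(2): splits (0,0):0^0=0 -> mex({0}) = 1
G(3): splits (0,0):0^0=0 -> mex({0}) = 1
G(4): splits (0,1):0^1=1 (0,0):0^0=0 -> mex({0, 1}) = 2
G(5): splits (0,2):0^1=1 (0,1):0^1=1 (0,0):0^0=0 -> mex({0, 1}) = 2
G(6) = mex({1}) = 0
G(7) = mex({0, 1, 2}) = 3
G(8) = mex({0, 1, 2}) = 3
G(9) = mex({0, 2}) = 1
G(10) = mex({0, 2, 3}) = 1
G(11) = mex({0, 3}) = 1
G(12) = mex({1, 3}) = 0
G(13) = mex({0, 1, 2, 3}) = 4
G(14) = mex({0, 1, 2}) = 3
G(15) = mex({0, 1, 2}) = 3
G(16) = mex({0, 1, 2, 4}) = 3
G(17) = mex({0, 1, 3, 4}) = 2
G(18) = mex({0, 1, 3, 4}) = 2
G(19) = mex({0, 1, 3, 5}) = 2
G(20) = mex({0, 1, 2, 3, 5}) = 4
G(21) = mex({0, 1, 2, 3, 5}) = 4
G(22) = mex({1, 2, 6}) = 0
Therefore G(22) = 0.

0


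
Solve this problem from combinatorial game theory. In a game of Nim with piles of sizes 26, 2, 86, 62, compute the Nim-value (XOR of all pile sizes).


We need the XOR (exclusive or) of all pile sizes.
After XOR-ing pile 1 (size 26): 0 XOR 26 = 26
After XOR-ing pile 2 (size 2): 26 XOR 2 = 24
After XOR-ing pile 3 (size 86): 24 XOR 86 = 78
After XOR-ing pile 4 (size 62): 78 XOR 62 = 112
The Nim-value of this position is 112.

112


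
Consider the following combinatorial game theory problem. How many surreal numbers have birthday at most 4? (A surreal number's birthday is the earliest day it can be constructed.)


Day 0: {|} = 0 is born. Count = 1.
Day n: the number of surreal numbers born by day n is 2^(n+1) - 1.
By day 0: 2^1 - 1 = 1
By day 1: 2^2 - 1 = 3
By day 2: 2^3 - 1 = 7
By day 3: 2^4 - 1 = 15
By day 4: 2^5 - 1 = 31
By day 4: 31 surreal numbers.

31


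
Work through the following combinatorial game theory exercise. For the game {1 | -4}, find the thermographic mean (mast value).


Game = {1 | -4}, a switch {a | b} with numbers a > b.
Its thermograph has left wall a - t and right wall b + t, which meet at t = (a - b)/2, where both equal (a + b)/2. So the mast (mean value) is at (a + b)/2.
Mean = (1 + (-4))/2 = -3/2 = -3/2

-3/2


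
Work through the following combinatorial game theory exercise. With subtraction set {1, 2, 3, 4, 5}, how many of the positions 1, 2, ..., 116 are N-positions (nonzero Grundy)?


Subtraction set S = {1, 2, 3, 4, 5}, so G(n) = n mod 6.
G(n) = 0 when n is a multiple of 6.
Multiples of 6 in [1, 116]: 19
N-positions (nonzero Grundy) = 116 - 19 = 97

97


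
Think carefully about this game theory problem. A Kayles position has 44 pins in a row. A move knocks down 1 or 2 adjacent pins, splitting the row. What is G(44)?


Kayles: a move removes 1 or 2 adjacent pins from a contiguous row.
Removing pins from a row of k leaves two independent rows (a, b) with a + b = k - 1 (one pin) or a + b = k - 2 (two pins); an end removal gives a = 0.
By Sprague-Grundy, G(k) = mex{ G(a) XOR G(b) } over all these splits. G(0) = 0.
G(1): splits (0,0):0^0=0 -> mex({0}) = 1
G(2): splits (0,1):0^1=1 (0,0):0^0=0 -> mex({0, 1}) = 2
G(3): splits (0,2):0^2=2 (1,1):1^1=0 (0,1):0^1=1 -> mex({0, 1, 2}) = 3
G(4): splits (0,3):0^3=3 (1,2):1^2=3 (0,2):0^2=2 (1,1):1^1=0 -> mex({0, 2, 3}) = 1
G(5): splits (0,4):0^1=1 (1,3):1^3=2 (2,2):2^2=0 (0,3):0^3=3 (1,2):1^2=3 -> mex({0, 1, 2, 3}) = 4
G(6) = mex({0, 1, 2, 4}) = 3
G(7) = mex({0, 1, 3, 4, 5}) = 2
G(8) = mex({0, 2, 3, 5, 6}) = 1
G(9) = mex({0, 1, 2, 3, 6, 7}) = 4
G(10) = mex({0, 1, 3, 4, 5, 7}) = 2
G(11) = mex({0, 1, 2, 3, 4, 5}) = 6
G(12) = mex({0, 1, 2, 3, 5, 6, 7}) = 4
G(13) = mex({0, 2, 3, 4, 6, 7}) = 1
G(14) = mex({0, 1, 4, 5, 6, 7}) = 2
G(15) = mex({0, 1, 2, 3, 4, 5, 6}) = 7
G(16) = mex({0, 2, 3, 5, 6, 7}) = 1
G(17) = mex({0, 1, 2, 3, 5, 6, 7}) = 4
G(18) = mex({0, 1, 2, 4, 5, 6}) = 3
G(19) = mex({0, 1, 3, 4, 5, 7}) = 2
G(20) = mex({0, 2, 3, 4, 5, 6, 7}) = 1
G(21) = mex({0, 1, 2, 3, 5, 6, 7}) = 4
G(22) = mex({0, 1, 2, 3, 4, 5, 7}) = 6
G(23) = mex({0, 1, 2, 3, 4, 5, 6}) = 7
G(24) = mex({0, 1, 2, 3, 5, 6, 7}) = 4
G(25) = mex({0, 2, 3, 4, 6, 7}) = 1
G(26) = mex({0, 1, 3, 4, 5, 6, 7}) = 2
G(27) = mex({0, 1, 2, 3, 4, 5, 6, 7}) = 8
G(28) = mex({0, 1, 2, 3, 4, 6, 7, 8}) = 5
G(29) = mex({0, 1, 2, 3, 5, 6, 7, 8, 9}) = 4
G(30) = mex({0, 1, 2, 3, 4, 5, 6, 9, 10}) = 7
G(31) = mex({0, 1, 3, 4, 5, 7, 10, 11}) = 2
G(32) = mex({0, 2, 3, 4, 5, 6, 7, 9, 11}) = 1
G(33) = mex({0, 1, 2, 3, 4, 5, 6, 7, 9, 12}) = 8
G(34) = mex({0, 1, 2, 3, 4, 5, 7, 8, 11, 12}) = 6
G(35) = mex({0, 1, 2, 3, 4, 5, 6, 8, 9, 10, 11}) = 7
G(36) = mex({0, 1, 2, 3, 5, 6, 7, 9, 10}) = 4
G(37) = mex({0, 2, 3, 4, 6, 7, 9, 10, 11, 12}) = 1
G(38) = mex({0, 1, 3, 4, 5, 6, 7, 9, 10, 11, 12}) = 2
G(39) = mex({0, 1, 2, 4, 5, 6, 7, 9, 10, 12, 14}) = 3
G(40) = mex({0, 2, 3, 4, 6, 7, 11, 12, 14}) = 1
G(41) = mex({0, 1, 2, 3, 5, 6, 7, 9, 10, 11, 12}) = 4
G(42) = mex({0, 1, 2, 3, 4, 5, 6, 9, 10}) = 7
G(43) = mex({0, 1, 3, 4, 5, 7, 9, 10, 12, 15}) = 2
G(44) = mex({0, 2, 3, 4, 5, 6, 7, 9, 10, 12, 15}) = 1
Therefore G(44) = 1.

1


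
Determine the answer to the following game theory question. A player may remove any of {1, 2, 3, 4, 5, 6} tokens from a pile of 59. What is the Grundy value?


The subtraction set is S = {1, 2, 3, 4, 5, 6}.
G(k) = mex{ G(k - s) : s in S, s <= k }. We compute iteratively: G(0) = 0.
G(1) = mex({0}) = 1
G(2) = mex({0, 1}) = 2
G(3) = mex({0, 1, 2}) = 3
G(4) = mex({0, 1, 2, 3}) = 4
G(5) = mex({0, 1, 2, 3, 4}) = 5
G(6) = mex({0, 1, 2, 3, 4, 5}) = 6
G(7) = mex({1, 2, 3, 4, 5, 6}) = 0
G(8) = mex({0, 2, 3, 4, 5, 6}) = 1
G(9) = mex({0, 1, 3, 4, 5, 6}) = 2
G(10) = mex({0, 1, 2, 4, 5, 6}) = 3
G(11) = mex({0, 1, 2, 3, 5, 6}) = 4
G(12) = mex({0, 1, 2, 3, 4, 6}) = 5
Observe that G(7)..G(12) = 0, 1, 2, 3, 4, 5 repeats G(0)..G(5) = 0, 1, 2, 3, 4, 5.
For k >= max(S) = 6, G(k) is determined by the previous 6 values G(k-6)..G(k-1); a window of 6 consecutive values has recurred shifted by 7, so by induction G(k + 7) = G(k) for all k >= 0: the sequence is periodic from the start with period 7.
One period: G(0..6) = 0, 1, 2, 3, 4, 5, 6.
59 mod 7 = 3, so G(59) = G(3) = 3.

3


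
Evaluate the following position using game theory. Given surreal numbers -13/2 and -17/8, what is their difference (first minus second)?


x = -13/2, y = -17/8
Converting to common denominator: 8
x = -52/8, y = -17/8
x - y = -13/2 - -17/8 = -35/8

-35/8


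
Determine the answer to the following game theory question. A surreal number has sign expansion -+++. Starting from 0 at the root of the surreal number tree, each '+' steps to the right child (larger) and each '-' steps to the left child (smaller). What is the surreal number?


Sign expansion: -+++
Rule: track bounds (lo, hi), initially (-inf, +inf). On '+', the current value becomes lo and we move to the simplest number in (value, hi): value + 1 if hi = +inf, otherwise the midpoint (value + hi)/2. On '-', the current value becomes hi and we move to value - 1 if lo = -inf, otherwise the midpoint (lo + value)/2.
Start at 0.
Step 1: sign = -, move left. Bounds: (-inf, 0). Value = -1
Step 2: sign = +, move right. Bounds: (-1, 0). Value = -1/2
Step 3: sign = +, move right. Bounds: (-1/2, 0). Value = -1/4
Step 4: sign = +, move right. Bounds: (-1/4, 0). Value = -1/8
The surreal number with sign expansion -+++ is -1/8.

-1/8


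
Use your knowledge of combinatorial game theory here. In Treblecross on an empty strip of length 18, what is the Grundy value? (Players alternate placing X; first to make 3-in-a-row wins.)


Treblecross: place X on empty cells; 3-in-a-row wins.
Playing within two cells of an existing X lets the opponent win at once, so sensible play treats the cells i-2..i+2 around each X as dead. The player left with no safe cell loses, so this is a normal-play take-away game on strips of safe cells.
Placing X at cell i (0-indexed) of a strip of k safe cells leaves independent strips of sizes max(0, i-2) and max(0, k-i-3). Hence G(k) = mex{ G(max(0,i-2)) XOR G(max(0,k-i-3)) : 0 <= i < k }, with G(0) = 0.
G(1): splits (0,0):0^0=0 -> mex({0}) = 1
G(2): splits (0,0):0^0=0 -> mex({0}) = 1
G(3): splits (0,0):0^0=0 -> mex({0}) = 1
G(4): splits (0,1):0^1=1 (0,0):0^0=0 -> mex({0, 1}) = 2
G(5): splits (0,2):0^1=1 (0,1):0^1=1 (0,0):0^0=0 -> mex({0, 1}) = 2
G(6) = mex({1}) = 0
G(7) = mex({0, 1, 2}) = 3
G(8) = mex({0, 1, 2}) = 3
G(9) = mex({0, 2}) = 1
G(10) = mex({0, 2, 3}) = 1
G(11) = mex({0, 3}) = 1
G(12) = mex({1, 3}) = 0
G(13) = mex({0, 1, 2, 3}) = 4
G(14) = mex({0, 1, 2}) = 3
G(15) = mex({0, 1, 2}) = 3
G(16) = mex({0, 1, 2, 4}) = 3
G(17) = mex({0, 1, 3, 4}) = 2
G(18) = mex({0, 1, 3, 4}) = 2
Therefore G(18) = 2.

2


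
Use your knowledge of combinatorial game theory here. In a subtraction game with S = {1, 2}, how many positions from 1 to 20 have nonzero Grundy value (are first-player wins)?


Subtraction set S = {1, 2}, so G(n) = n mod 3.
G(n) = 0 when n is a multiple of 3.
Multiples of 3 in [1, 20]: 6
N-positions (nonzero Grundy) = 20 - 6 = 14

14


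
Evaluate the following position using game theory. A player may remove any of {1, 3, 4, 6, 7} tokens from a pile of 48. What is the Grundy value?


The subtraction set is S = {1, 3, 4, 6, 7}.
G(k) = mex{ G(k - s) : s in S, s <= k }. We compute iteratively: G(0) = 0.
G(1) = mex({0}) = 1
G(2) = mex({1}) = 0
G(3) = mex({0}) = 1
G(4) = mex({0, 1}) = 2
G(5) = mex({0, 1, 2}) = 3
G(6) = mex({0, 1, 3}) = 2
G(7) = mex({0, 1, 2}) = 3
G(8) = mex({0, 1, 2, 3}) = 4
G(9) = mex({0, 1, 2, 3, 4}) = 5
G(10) = mex({1, 2, 3, 5}) = 0
G(11) = mex({0, 2, 3, 4}) = 1
G(12) = mex({1, 2, 3, 4, 5}) = 0
G(13) = mex({0, 2, 3, 5}) = 1
G(14) = mex({0, 1, 3, 4}) = 2
G(15) = mex({0, 1, 2, 4, 5}) = 3
G(16) = mex({0, 1, 3, 5}) = 2
Observe that G(10)..G(16) = 0, 1, 0, 1, 2, 3, 2 repeats G(0)..G(6) = 0, 1, 0, 1, 2, 3, 2.
For k >= max(S) = 7, G(k) is determined by the previous 7 values G(k-7)..G(k-1); a window of 7 consecutive values has recurred shifted by 10, so by induction G(k + 10) = G(k) for all k >= 0: the sequence is periodic from the start with period 10.
One period: G(0..9) = 0, 1, 0, 1, 2, 3, 2, 3, 4, 5.
48 mod 10 = 8, so G(48) = G(8) = 4.

4


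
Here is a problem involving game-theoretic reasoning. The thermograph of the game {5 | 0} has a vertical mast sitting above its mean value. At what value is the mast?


Game = {5 | 0}, a switch {a | b} with numbers a > b.
Its thermograph has left wall a - t and right wall b + t, which meet at t = (a - b)/2, where both equal (a + b)/2. So the mast (mean value) is at (a + b)/2.
Mean = (5 + (0))/2 = 5/2 = 5/2

5/2
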